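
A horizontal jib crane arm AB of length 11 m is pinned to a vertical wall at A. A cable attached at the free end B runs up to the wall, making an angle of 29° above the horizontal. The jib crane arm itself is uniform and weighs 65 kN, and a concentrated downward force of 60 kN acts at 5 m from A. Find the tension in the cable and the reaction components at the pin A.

T = 123.3 kN, A_x = 107.8 kN, A_y = 65.23 kN

ΣM about A: T·sin29°·11 − 65·5.5 − 60·5 = 0 → T = 657.5/(11·0.48481) = 123.291 ≈ 123.3 kN.
ΣF_x = 0: A_x − T·cos29° = 0 → A_x = 123.291 × 0.87462 = 107.8 kN.
ΣF_y = 0: A_y + T·sin29° − 65 − 60 = 0 → A_y = 125 − 123.291 × 0.48481 = 65.23 kN.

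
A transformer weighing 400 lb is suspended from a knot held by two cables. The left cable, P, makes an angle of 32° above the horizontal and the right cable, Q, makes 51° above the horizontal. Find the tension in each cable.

ΣF_x = 0: −T_P·cos32° + T_Q·cos51° = 0 → T_Q = 1.34756·T_P.
ΣF_y = 0: T_P·sin32° + T_Q·sin51° = 400.
Substitute: T_P·(0.529919 + 1.34756·0.777146) = 400 → T_P = 253.619 ≈ 253.6 lb.
Then T_Q = 1.34756 × 253.619 = 341.8 lb.

T_P = 253.6 lb, T_Q = 341.8 lb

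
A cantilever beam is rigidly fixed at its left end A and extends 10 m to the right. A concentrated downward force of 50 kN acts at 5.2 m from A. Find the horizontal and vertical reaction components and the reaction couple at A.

A_x = 0, A_y = 50.00 kN, M_A = 260.0 kN·m

ΣF_x = 0: A_x = 0.
ΣF_y = 0: A_y − 50 = 0 → A_y = 50.00 kN.
ΣM about A: M_A − 50·5.2 = 0 → M_A = 260.0 kN·m.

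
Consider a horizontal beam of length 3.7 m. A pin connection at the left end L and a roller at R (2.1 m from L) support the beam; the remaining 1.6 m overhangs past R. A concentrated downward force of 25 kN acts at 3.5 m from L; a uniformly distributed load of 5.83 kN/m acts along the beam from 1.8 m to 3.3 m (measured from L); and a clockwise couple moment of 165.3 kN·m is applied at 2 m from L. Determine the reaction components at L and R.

L_x = 0, L_y = -97.25 kN, R_y = 131.0 kN

Resultant of the distributed load: 5.83 × 1.5 = 8.745 kN at 2.55 m from L.
Taking moments about L: R_y·2.1 − 25·3.5 − (5.83·1.5)·2.55 − 165.3 = 0 → R_y = 275.09975/2.1 = 131.0 kN.
ΣF_y = 0: L_y + 131 − 25 − 5.83·1.5 = 0 → L_y = -97.25 kN.
ΣF_x = 0: no horizontal applied forces, so L_x = 0.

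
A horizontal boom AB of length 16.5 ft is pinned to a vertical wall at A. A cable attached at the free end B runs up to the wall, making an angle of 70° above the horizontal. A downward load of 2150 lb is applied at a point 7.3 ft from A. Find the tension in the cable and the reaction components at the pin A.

ΣM about A: T·sin70°·16.5 − 2150·7.3 = 0 → T = 15695/(16.5·0.939693) = 1012.26 ≈ 1012 lb.
ΣF_x = 0: A_x − T·cos70° = 0 → A_x = 1012.26 × 0.34202 = 346.2 lb.
ΣF_y = 0: A_y + T·sin70° − 2150 = 0 → A_y = 2150 − 1012.26 × 0.939693 = 1199 lb.

T = 1012 lb, A_x = 346.2 lb, A_y = 1199 lb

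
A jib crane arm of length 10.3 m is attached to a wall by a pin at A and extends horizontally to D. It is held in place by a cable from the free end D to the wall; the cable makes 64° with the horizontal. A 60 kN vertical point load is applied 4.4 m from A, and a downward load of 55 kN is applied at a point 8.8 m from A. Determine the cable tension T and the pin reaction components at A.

ΣM about A: T·sin64°·10.3 − 60·4.4 − 55·8.8 = 0 → T = 748/(10.3·0.898794) = 80.7987 ≈ 80.80 kN.
ΣF_x = 0: A_x − T·cos64° = 0 → A_x = 80.7987 × 0.438371 = 35.42 kN.
ΣF_y = 0: A_y + T·sin64° − 60 − 55 = 0 → A_y = 115 − 80.7987 × 0.898794 = 42.38 kN.

T = 80.80 kN, A_x = 35.42 kN, A_y = 42.38 kN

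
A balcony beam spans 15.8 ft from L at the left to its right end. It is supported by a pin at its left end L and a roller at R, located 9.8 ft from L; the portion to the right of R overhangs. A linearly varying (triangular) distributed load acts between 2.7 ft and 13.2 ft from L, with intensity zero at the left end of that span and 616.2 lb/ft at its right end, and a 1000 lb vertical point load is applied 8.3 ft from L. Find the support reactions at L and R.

Resultant of the triangular load: ½ × 616.2 × 10.5 = 3235.05 lb, acting at 9.7 ft from L (one-third of the span from the peak).
Moments about L: R_y·9.8 − (½·616.2·10.5)·9.7 − 1000·8.3 = 0 → R_y = 39679.985/9.8 = 4048.98 ≈ 4049 lb.
ΣF_y = 0: L_y + 4048.98 − ½·616.2·10.5 − 1000 = 0 → L_y = 186.1 lb.
ΣF_x = 0: no horizontal applied forces, so L_x = 0.

L_x = 0, L_y = 186.1 lb, R_y = 4049 lb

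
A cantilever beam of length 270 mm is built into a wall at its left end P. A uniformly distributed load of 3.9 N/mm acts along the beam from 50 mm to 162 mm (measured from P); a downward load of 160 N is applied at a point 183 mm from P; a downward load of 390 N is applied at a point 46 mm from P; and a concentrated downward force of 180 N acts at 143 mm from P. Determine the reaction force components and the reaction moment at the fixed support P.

Resultant of the distributed load: 3.9 × 112 = 436.8 N at 106 mm from P.
ΣF_x = 0: P_x = 0.
ΣF_y = 0: P_y − 3.9·112 − 160 − 390 − 180 = 0 → P_y = 1167 N.
ΣM about P: M_P − (3.9·112)·106 − 160·183 − 390·46 − 180·143 = 0 → M_P = 119300 N·mm.

P_x = 0, P_y = 1167 N, M_P = 119300 N·mm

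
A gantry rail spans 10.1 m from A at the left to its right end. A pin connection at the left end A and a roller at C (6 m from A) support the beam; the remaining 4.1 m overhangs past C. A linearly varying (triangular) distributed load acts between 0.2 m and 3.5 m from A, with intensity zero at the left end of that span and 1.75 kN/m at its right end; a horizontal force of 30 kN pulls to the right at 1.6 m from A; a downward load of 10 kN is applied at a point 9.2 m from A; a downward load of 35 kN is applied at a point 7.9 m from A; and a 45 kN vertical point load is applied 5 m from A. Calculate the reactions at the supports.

A_x = -30.00 kN, A_y = -7.184 kN, C_y = 100.1 kN

Resultant of the triangular load: ½ × 1.75 × 3.3 = 2.8875 kN, acting at 2.4 m from A (one-third of the span from the peak).
ΣM about A: C_y·6 − (½·1.75·3.3)·2.4 − 10·9.2 − 35·7.9 − 45·5 = 0 → C_y = 600.43/6 = 100.072 ≈ 100.1 kN.
ΣF_y = 0: A_y + 100.072 − ½·1.75·3.3 − 10 − 35 − 45 = 0 → A_y = -7.184 kN.
ΣF_x = 0: A_x + 30 = 0 → A_x = -30.00 kN.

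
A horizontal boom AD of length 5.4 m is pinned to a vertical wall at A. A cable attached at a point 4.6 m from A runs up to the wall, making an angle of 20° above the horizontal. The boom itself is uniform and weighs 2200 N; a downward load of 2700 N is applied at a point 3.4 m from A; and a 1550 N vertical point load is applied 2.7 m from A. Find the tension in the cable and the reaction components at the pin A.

ΣM about A: T·sin20°·4.6 − 2200·2.7 − 2700·3.4 − 1550·2.7 = 0 → T = 19305/(4.6·0.34202) = 12270.4 ≈ 12270 N.
ΣF_x = 0: A_x − T·cos20° = 0 → A_x = 12270.4 × 0.939693 = 11530 N.
ΣF_y = 0: A_y + T·sin20° − 2200 − 2700 − 1550 = 0 → A_y = 6450 − 12270.4 × 0.34202 = 2253 N.

T = 12270 N, A_x = 11530 N, A_y = 2253 N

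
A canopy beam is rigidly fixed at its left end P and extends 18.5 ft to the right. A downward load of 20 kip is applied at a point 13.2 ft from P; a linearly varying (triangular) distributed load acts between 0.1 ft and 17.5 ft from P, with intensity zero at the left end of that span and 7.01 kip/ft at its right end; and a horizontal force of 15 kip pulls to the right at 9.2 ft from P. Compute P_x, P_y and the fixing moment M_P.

P_x = -15.00 kip, P_y = 80.99 kip, M_P = 977.5 kip·ft

Resultant of the triangular load: ½ × 7.01 × 17.4 = 60.987 kip, acting at 11.7 ft from P (one-third of the span from the peak).
ΣF_x = 0: P_x + 15 = 0 → P_x = -15.00 kip.
ΣF_y = 0: P_y − 20 − ½·7.01·17.4 = 0 → P_y = 80.99 kip.
ΣM about P: M_P − 20·13.2 − (½·7.01·17.4)·11.7 = 0 → M_P = 977.5 kip·ft.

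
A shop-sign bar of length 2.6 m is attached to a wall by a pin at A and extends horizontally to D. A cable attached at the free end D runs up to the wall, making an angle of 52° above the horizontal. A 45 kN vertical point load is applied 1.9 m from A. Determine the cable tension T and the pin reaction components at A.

T = 41.73 kN, A_x = 25.69 kN, A_y = 12.12 kN

ΣM about A: T·sin52°·2.6 − 45·1.9 = 0 → T = 85.5/(2.6·0.788011) = 41.7312 ≈ 41.73 kN.
ΣF_x = 0: A_x − T·cos52° = 0 → A_x = 41.7312 × 0.615661 = 25.69 kN.
ΣF_y = 0: A_y + T·sin52° − 45 = 0 → A_y = 45 − 41.7312 × 0.788011 = 12.12 kN.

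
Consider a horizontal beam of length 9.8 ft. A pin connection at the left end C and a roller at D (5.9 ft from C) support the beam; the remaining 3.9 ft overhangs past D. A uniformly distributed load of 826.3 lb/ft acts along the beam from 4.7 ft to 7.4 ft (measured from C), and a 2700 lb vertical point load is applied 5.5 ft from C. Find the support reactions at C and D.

Resultant of the distributed load: 826.3 × 2.7 = 2231.01 lb at 6.05 ft from C.
Moments about C: D_y·5.9 − (826.3·2.7)·6.05 − 2700·5.5 = 0 → D_y = 28347.6105/5.9 = 4804.68 ≈ 4805 lb.
ΣF_y = 0: C_y + 4804.68 − 826.3·2.7 − 2700 = 0 → C_y = 126.3 lb.
ΣF_x = 0: no horizontal applied forces, so C_x = 0.

C_x = 0, C_y = 126.3 lb, D_y = 4805 lb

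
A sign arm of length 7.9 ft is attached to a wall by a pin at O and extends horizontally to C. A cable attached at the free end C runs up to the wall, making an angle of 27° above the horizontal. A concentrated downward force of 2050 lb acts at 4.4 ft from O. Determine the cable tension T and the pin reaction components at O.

ΣM about O: T·sin27°·7.9 − 2050·4.4 = 0 → T = 9020/(7.9·0.45399) = 2514.97 ≈ 2515 lb.
ΣF_x = 0: O_x − T·cos27° = 0 → O_x = 2514.97 × 0.891007 = 2241 lb.
ΣF_y = 0: O_y + T·sin27° − 2050 = 0 → O_y = 2050 − 2514.97 × 0.45399 = 908.2 lb.

T = 2515 lb, O_x = 2241 lb, O_y = 908.2 lb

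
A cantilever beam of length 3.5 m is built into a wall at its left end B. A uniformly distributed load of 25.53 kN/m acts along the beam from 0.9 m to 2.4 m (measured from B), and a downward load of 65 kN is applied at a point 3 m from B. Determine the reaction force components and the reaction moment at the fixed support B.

Resultant of the distributed load: 25.53 × 1.5 = 38.295 kN at 1.65 m from B.
ΣF_x = 0: B_x = 0.
ΣF_y = 0: B_y − 25.53·1.5 − 65 = 0 → B_y = 103.3 kN.
ΣM about B: M_B − (25.53·1.5)·1.65 − 65·3 = 0 → M_B = 258.2 kN·m.

B_x = 0, B_y = 103.3 kN, M_B = 258.2 kN·m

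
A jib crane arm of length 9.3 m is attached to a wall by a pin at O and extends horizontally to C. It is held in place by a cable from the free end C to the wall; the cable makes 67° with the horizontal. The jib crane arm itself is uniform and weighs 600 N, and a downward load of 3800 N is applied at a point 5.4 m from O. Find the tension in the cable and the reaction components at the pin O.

ΣM about O: T·sin67°·9.3 − 600·4.65 − 3800·5.4 = 0 → T = 23310/(9.3·0.920505) = 2722.91 ≈ 2723 N.
ΣF_x = 0: O_x − T·cos67° = 0 → O_x = 2722.91 × 0.390731 = 1064 N.
ΣF_y = 0: O_y + T·sin67° − 600 − 3800 = 0 → O_y = 4400 − 2722.91 × 0.920505 = 1894 N.

T = 2723 N, O_x = 1064 N, O_y = 1894 N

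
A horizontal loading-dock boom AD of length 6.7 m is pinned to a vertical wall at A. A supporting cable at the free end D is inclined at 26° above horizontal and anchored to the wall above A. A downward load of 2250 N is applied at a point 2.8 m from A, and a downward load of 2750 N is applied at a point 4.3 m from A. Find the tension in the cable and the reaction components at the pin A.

T = 6171 N, A_x = 5547 N, A_y = 2295 N

ΣM about A: T·sin26°·6.7 − 2250·2.8 − 2750·4.3 = 0 → T = 18125/(6.7·0.438371) = 6171.08 ≈ 6171 N.
ΣF_x = 0: A_x − T·cos26° = 0 → A_x = 6171.08 × 0.898794 = 5547 N.
ΣF_y = 0: A_y + T·sin26° − 2250 − 2750 = 0 → A_y = 5000 − 6171.08 × 0.438371 = 2295 N.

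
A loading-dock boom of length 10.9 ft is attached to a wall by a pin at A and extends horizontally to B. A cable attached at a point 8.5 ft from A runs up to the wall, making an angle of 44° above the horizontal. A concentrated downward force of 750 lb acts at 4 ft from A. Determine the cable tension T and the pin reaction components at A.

T = 508.1 lb, A_x = 365.5 lb, A_y = 397.1 lb

ΣM about A: T·sin44°·8.5 − 750·4 = 0 → T = 3000/(8.5·0.694658) = 508.079 ≈ 508.1 lb.
ΣF_x = 0: A_x − T·cos44° = 0 → A_x = 508.079 × 0.71934 = 365.5 lb.
ΣF_y = 0: A_y + T·sin44° − 750 = 0 → A_y = 750 − 508.079 × 0.694658 = 397.1 lb.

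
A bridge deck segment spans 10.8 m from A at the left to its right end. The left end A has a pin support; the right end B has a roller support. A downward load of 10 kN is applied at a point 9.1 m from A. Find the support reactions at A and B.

Moments about A: B_y·10.8 − 10·9.1 = 0 → B_y = 91/10.8 = 8.42593 ≈ 8.426 kN.
ΣF_y = 0: A_y + 8.42593 − 10 = 0 → A_y = 1.574 kN.
ΣF_x = 0: no horizontal applied forces, so A_x = 0.

A_x = 0, A_y = 1.574 kN, B_y = 8.426 kN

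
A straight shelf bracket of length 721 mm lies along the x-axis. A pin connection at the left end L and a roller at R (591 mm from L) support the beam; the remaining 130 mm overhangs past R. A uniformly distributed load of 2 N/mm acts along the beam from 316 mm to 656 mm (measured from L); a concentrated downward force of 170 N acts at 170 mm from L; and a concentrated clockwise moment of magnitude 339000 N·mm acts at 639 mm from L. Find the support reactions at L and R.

Resultant of the distributed load: 2 × 340 = 680 N at 486 mm from L.
Moments about L: R_y·591 − (2·340)·486 − 170·170 − 339000 = 0 → R_y = 698380/591 = 1181.69 ≈ 1182 N.
ΣF_y = 0: L_y + 1181.69 − 2·340 − 170 = 0 → L_y = -331.7 N.
ΣF_x = 0: no horizontal applied forces, so L_x = 0.

L_x = 0, L_y = -331.7 N, R_y = 1182 N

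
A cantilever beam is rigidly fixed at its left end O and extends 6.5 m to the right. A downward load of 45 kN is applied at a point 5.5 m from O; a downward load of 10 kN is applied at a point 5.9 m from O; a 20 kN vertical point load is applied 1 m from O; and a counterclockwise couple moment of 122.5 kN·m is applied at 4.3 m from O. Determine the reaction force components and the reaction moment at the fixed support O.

O_x = 0, O_y = 75.00 kN, M_O = 204.0 kN·m

ΣF_x = 0: O_x = 0.
ΣF_y = 0: O_y − 45 − 10 − 20 = 0 → O_y = 75.00 kN.
ΣM about O: M_O − 45·5.5 − 10·5.9 − 20·1 + 122.5 = 0 → M_O = 204.0 kN·m.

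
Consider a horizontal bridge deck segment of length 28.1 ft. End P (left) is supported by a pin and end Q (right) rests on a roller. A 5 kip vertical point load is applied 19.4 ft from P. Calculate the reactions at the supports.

P_x = 0, P_y = 1.548 kip, Q_y = 3.452 kip

ΣM about P: Q_y·28.1 − 5·19.4 = 0 → Q_y = 97/28.1 = 3.45196 ≈ 3.452 kip.
ΣF_y = 0: P_y + 3.45196 − 5 = 0 → P_y = 1.548 kip.
ΣF_x = 0: no horizontal applied forces, so P_x = 0.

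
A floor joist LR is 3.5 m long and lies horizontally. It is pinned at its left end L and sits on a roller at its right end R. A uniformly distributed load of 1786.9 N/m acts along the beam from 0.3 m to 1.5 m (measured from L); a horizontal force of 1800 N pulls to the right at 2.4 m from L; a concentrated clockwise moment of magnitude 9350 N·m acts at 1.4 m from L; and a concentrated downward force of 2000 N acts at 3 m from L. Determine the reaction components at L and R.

Resultant of the distributed load: 1786.9 × 1.2 = 2144.28 N at 0.9 m from L.
Taking moments about L: R_y·3.5 − (1786.9·1.2)·0.9 − 9350 − 2000·3 = 0 → R_y = 17279.852/3.5 = 4937.1 ≈ 4937 N.
ΣF_y = 0: L_y + 4937.1 − 1786.9·1.2 − 2000 = 0 → L_y = -792.8 N.
ΣF_x = 0: L_x + 1800 = 0 → L_x = -1800 N.

L_x = -1800 N, L_y = -792.8 N, R_y = 4937 N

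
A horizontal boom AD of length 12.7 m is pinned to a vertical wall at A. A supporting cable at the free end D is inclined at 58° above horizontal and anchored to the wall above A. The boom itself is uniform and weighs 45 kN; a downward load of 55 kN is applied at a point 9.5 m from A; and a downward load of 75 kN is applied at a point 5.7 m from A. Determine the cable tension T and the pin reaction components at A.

ΣM about A: T·sin58°·12.7 − 45·6.35 − 55·9.5 − 75·5.7 = 0 → T = 1235.75/(12.7·0.848048) = 114.738 ≈ 114.7 kN.
ΣF_x = 0: A_x − T·cos58° = 0 → A_x = 114.738 × 0.529919 = 60.80 kN.
ΣF_y = 0: A_y + T·sin58° − 45 − 55 − 75 = 0 → A_y = 175 − 114.738 × 0.848048 = 77.70 kN.

T = 114.7 kN, A_x = 60.80 kN, A_y = 77.70 kN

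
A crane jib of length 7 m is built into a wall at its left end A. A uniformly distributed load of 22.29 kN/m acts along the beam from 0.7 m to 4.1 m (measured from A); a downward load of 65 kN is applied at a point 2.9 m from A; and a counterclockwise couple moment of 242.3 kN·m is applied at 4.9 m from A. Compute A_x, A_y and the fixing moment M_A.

A_x = 0, A_y = 140.8 kN, M_A = 128.1 kN·m

Resultant of the distributed load: 22.29 × 3.4 = 75.786 kN at 2.4 m from A.
ΣF_x = 0: A_x = 0.
ΣF_y = 0: A_y − 22.29·3.4 − 65 = 0 → A_y = 140.8 kN.
ΣM about A: M_A − (22.29·3.4)·2.4 − 65·2.9 + 242.3 = 0 → M_A = 128.1 kN·m.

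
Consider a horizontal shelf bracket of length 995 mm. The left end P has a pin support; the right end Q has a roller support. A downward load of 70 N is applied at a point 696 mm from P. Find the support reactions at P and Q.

P_x = 0, P_y = 21.04 N, Q_y = 48.96 N

Moments about P: Q_y·995 − 70·696 = 0 → Q_y = 48720/995 = 48.9648 ≈ 48.96 N.
ΣF_y = 0: P_y + 48.9648 − 70 = 0 → P_y = 21.04 N.
ΣF_x = 0: no horizontal applied forces, so P_x = 0.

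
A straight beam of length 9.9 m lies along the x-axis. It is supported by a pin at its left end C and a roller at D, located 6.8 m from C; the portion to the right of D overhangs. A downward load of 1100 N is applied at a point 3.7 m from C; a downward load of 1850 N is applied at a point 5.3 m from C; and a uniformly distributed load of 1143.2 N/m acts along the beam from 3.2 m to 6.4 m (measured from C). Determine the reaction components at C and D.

C_x = 0, C_y = 1986 N, D_y = 4623 N

Resultant of the distributed load: 1143.2 × 3.2 = 3658.24 N at 4.8 m from C.
Taking moments about C: D_y·6.8 − 1100·3.7 − 1850·5.3 − (1143.2·3.2)·4.8 = 0 → D_y = 31434.552/6.8 = 4622.73 ≈ 4623 N.
ΣF_y = 0: C_y + 4622.73 − 1100 − 1850 − 1143.2·3.2 = 0 → C_y = 1986 N.
ΣF_x = 0: no horizontal applied forces, so C_x = 0.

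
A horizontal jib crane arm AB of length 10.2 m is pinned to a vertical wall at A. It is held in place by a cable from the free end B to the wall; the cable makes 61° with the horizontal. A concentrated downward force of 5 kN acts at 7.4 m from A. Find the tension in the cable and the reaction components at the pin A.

T = 4.147 kN, A_x = 2.011 kN, A_y = 1.373 kN

ΣM about A: T·sin61°·10.2 − 5·7.4 = 0 → T = 37/(10.2·0.87462) = 4.14746 ≈ 4.147 kN.
ΣF_x = 0: A_x − T·cos61° = 0 → A_x = 4.14746 × 0.48481 = 2.011 kN.
ΣF_y = 0: A_y + T·sin61° − 5 = 0 → A_y = 5 − 4.14746 × 0.87462 = 1.373 kN.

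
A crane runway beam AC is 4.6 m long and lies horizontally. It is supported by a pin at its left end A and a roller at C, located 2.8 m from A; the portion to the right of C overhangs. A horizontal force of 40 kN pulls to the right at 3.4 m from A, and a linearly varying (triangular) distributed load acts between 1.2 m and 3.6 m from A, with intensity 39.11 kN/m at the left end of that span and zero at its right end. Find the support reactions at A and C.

A_x = -40.00 kN, A_y = 13.41 kN, C_y = 33.52 kN

Resultant of the triangular load: ½ × 39.11 × 2.4 = 46.932 kN, acting at 2 m from A (one-third of the span from the peak).
ΣM about A: C_y·2.8 − (½·39.11·2.4)·2 = 0 → C_y = 93.864/2.8 = 33.5229 ≈ 33.52 kN.
ΣF_y = 0: A_y + 33.5229 − ½·39.11·2.4 = 0 → A_y = 13.41 kN.
ΣF_x = 0: A_x + 40 = 0 → A_x = -40.00 kN.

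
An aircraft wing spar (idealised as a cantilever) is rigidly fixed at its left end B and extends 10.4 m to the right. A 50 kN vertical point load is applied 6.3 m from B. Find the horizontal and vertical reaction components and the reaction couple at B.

B_x = 0, B_y = 50.00 kN, M_B = 315.0 kN·m

ΣF_x = 0: B_x = 0.
ΣF_y = 0: B_y − 50 = 0 → B_y = 50.00 kN.
ΣM about B: M_B − 50·6.3 = 0 → M_B = 315.0 kN·m.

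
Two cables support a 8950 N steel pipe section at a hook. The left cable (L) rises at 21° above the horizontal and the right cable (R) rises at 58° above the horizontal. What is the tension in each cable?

ΣF_x = 0: −T_L·cos21° + T_R·cos58° = 0 → T_R = 1.76174·T_L.
ΣF_y = 0: T_L·sin21° + T_R·sin58° = 8950.
Substitute: T_L·(0.358368 + 1.76174·0.848048) = 8950 → T_L = 4831.55 ≈ 4832 N.
Then T_R = 1.76174 × 4831.55 = 8512 N.

T_L = 4832 N, T_R = 8512 N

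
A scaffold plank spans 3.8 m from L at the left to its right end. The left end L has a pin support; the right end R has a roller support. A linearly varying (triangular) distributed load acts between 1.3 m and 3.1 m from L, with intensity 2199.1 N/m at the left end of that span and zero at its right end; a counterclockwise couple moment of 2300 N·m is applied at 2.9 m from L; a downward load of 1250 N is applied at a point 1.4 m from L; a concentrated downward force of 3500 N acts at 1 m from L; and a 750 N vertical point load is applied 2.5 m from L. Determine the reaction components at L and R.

Resultant of the triangular load: ½ × 2199.1 × 1.8 = 1979.19 N, acting at 1.9 m from L (one-third of the span from the peak).
Taking moments about L: R_y·3.8 − (½·2199.1·1.8)·1.9 + 2300 − 1250·1.4 − 3500·1 − 750·2.5 = 0 → R_y = 8585.461/3.8 = 2259.33 ≈ 2259 N.
ΣF_y = 0: L_y + 2259.33 − ½·2199.1·1.8 − 1250 − 3500 − 750 = 0 → L_y = 5220 N.
ΣF_x = 0: no horizontal applied forces, so L_x = 0.

L_x = 0, L_y = 5220 N, R_y = 2259 N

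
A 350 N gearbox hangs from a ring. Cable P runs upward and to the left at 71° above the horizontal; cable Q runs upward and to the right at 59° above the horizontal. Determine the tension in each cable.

ΣF_x = 0: −T_P·cos71° + T_Q·cos59° = 0 → T_Q = 0.632124·T_P.
ΣF_y = 0: T_P·sin71° + T_Q·sin59° = 350.
Substitute: T_P·(0.945519 + 0.632124·0.857167) = 350 → T_P = 235.317 ≈ 235.3 N.
Then T_Q = 0.632124 × 235.317 = 148.7 N.

T_P = 235.3 N, T_Q = 148.7 N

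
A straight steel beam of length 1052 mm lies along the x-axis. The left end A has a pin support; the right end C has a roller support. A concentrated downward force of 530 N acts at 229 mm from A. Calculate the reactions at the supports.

A_x = 0, A_y = 414.6 N, C_y = 115.4 N

ΣM about A: C_y·1052 − 530·229 = 0 → C_y = 121370/1052 = 115.371 ≈ 115.4 N.
ΣF_y = 0: A_y + 115.371 − 530 = 0 → A_y = 414.6 N.
ΣF_x = 0: no horizontal applied forces, so A_x = 0.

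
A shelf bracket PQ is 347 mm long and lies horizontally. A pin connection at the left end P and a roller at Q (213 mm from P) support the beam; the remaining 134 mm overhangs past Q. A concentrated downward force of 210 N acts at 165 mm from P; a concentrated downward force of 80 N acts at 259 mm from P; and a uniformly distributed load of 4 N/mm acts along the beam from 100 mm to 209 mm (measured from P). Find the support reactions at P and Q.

Resultant of the distributed load: 4 × 109 = 436 N at 154.5 mm from P.
Taking moments about P: Q_y·213 − 210·165 − 80·259 − (4·109)·154.5 = 0 → Q_y = 122732/213 = 576.207 ≈ 576.2 N.
ΣF_y = 0: P_y + 576.207 − 210 − 80 − 4·109 = 0 → P_y = 149.8 N.
ΣF_x = 0: no horizontal applied forces, so P_x = 0.

P_x = 0, P_y = 149.8 N, Q_y = 576.2 N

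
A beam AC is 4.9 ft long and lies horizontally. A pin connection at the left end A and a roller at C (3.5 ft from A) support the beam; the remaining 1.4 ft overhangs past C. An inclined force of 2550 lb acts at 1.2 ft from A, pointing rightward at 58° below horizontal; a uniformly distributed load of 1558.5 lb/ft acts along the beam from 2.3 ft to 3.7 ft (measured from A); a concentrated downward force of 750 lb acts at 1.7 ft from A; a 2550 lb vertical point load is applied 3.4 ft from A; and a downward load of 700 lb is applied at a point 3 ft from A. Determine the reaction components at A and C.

Resultant of the distributed load: 1558.5 × 1.4 = 2181.9 lb at 3 ft from A.
ΣM about A: C_y·3.5 − 2550·sin58°·1.2 − (1558.5·1.4)·3 − 750·1.7 − 2550·3.4 − 700·3 = 0 → C_y = 21185.7/3.5 = 6053.06 ≈ 6053 lb.
ΣF_y = 0: A_y + 6053.06 − 2550·sin58° − 1558.5·1.4 − 750 − 2550 − 700 = 0 → A_y = 2291 lb.
ΣF_x = 0: A_x + 2550·cos58° = 0 → A_x = -1351 lb.

A_x = -1351 lb, A_y = 2291 lb, C_y = 6053 lb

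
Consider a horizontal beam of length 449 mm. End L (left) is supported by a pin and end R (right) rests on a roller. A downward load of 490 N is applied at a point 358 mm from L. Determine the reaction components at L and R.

Taking moments about L: R_y·449 − 490·358 = 0 → R_y = 175420/449 = 390.69 ≈ 390.7 N.
ΣF_y = 0: L_y + 390.69 − 490 = 0 → L_y = 99.31 N.
ΣF_x = 0: no horizontal applied forces, so L_x = 0.

L_x = 0, L_y = 99.31 N, R_y = 390.7 N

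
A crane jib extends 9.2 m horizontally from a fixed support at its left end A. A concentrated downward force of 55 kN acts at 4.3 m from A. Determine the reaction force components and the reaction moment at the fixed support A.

A_x = 0, A_y = 55.00 kN, M_A = 236.5 kN·m

ΣF_x = 0: A_x = 0.
ΣF_y = 0: A_y − 55 = 0 → A_y = 55.00 kN.
ΣM about A: M_A − 55·4.3 = 0 → M_A = 236.5 kN·m.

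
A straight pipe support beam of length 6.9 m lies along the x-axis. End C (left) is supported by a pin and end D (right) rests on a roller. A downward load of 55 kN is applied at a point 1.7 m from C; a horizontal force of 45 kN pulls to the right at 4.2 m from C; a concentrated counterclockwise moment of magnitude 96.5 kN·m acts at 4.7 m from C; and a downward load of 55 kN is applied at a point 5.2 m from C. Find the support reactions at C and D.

C_x = -45.00 kN, C_y = 68.99 kN, D_y = 41.01 kN

Taking moments about C: D_y·6.9 − 55·1.7 + 96.5 − 55·5.2 = 0 → D_y = 283/6.9 = 41.0145 ≈ 41.01 kN.
ΣF_y = 0: C_y + 41.0145 − 55 − 55 = 0 → C_y = 68.99 kN.
ΣF_x = 0: C_x + 45 = 0 → C_x = -45.00 kN.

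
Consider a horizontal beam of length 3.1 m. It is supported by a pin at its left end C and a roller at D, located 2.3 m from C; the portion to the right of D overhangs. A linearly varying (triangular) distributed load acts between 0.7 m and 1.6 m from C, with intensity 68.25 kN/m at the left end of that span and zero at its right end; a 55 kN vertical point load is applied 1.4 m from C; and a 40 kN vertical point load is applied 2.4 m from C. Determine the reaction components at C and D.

Resultant of the triangular load: ½ × 68.25 × 0.9 = 30.7125 kN, acting at 1 m from C (one-third of the span from the peak).
ΣM about C: D_y·2.3 − (½·68.25·0.9)·1 − 55·1.4 − 40·2.4 = 0 → D_y = 203.7125/2.3 = 88.5707 ≈ 88.57 kN.
ΣF_y = 0: C_y + 88.5707 − ½·68.25·0.9 − 55 − 40 = 0 → C_y = 37.14 kN.
ΣF_x = 0: no horizontal applied forces, so C_x = 0.

C_x = 0, C_y = 37.14 kN, D_y = 88.57 kN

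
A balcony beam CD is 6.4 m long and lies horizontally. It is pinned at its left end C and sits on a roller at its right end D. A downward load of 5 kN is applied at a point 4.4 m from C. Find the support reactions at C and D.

ΣM about C: D_y·6.4 − 5·4.4 = 0 → D_y = 22/6.4 = 3.4375 ≈ 3.438 kN.
ΣF_y = 0: C_y + 3.4375 − 5 = 0 → C_y = 1.562 kN.
ΣF_x = 0: no horizontal applied forces, so C_x = 0.

C_x = 0, C_y = 1.562 kN, D_y = 3.438 kN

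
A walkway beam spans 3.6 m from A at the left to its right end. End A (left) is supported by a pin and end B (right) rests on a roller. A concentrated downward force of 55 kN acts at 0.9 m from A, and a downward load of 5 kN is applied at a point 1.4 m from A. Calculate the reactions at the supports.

A_x = 0, A_y = 44.31 kN, B_y = 15.69 kN

Taking moments about A: B_y·3.6 − 55·0.9 − 5·1.4 = 0 → B_y = 56.5/3.6 = 15.6944 ≈ 15.69 kN.
ΣF_y = 0: A_y + 15.6944 − 55 − 5 = 0 → A_y = 44.31 kN.
ΣF_x = 0: no horizontal applied forces, so A_x = 0.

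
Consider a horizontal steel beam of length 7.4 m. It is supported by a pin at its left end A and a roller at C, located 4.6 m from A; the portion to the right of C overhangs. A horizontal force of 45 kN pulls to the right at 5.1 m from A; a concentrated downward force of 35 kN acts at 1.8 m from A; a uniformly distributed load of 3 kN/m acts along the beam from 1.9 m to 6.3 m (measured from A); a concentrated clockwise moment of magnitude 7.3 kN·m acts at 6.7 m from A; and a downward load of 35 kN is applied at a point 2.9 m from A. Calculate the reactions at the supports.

Resultant of the distributed load: 3 × 4.4 = 13.2 kN at 4.1 m from A.
Taking moments about A: C_y·4.6 − 35·1.8 − (3·4.4)·4.1 − 7.3 − 35·2.9 = 0 → C_y = 225.92/4.6 = 49.113 ≈ 49.11 kN.
ΣF_y = 0: A_y + 49.113 − 35 − 3·4.4 − 35 = 0 → A_y = 34.09 kN.
ΣF_x = 0: A_x + 45 = 0 → A_x = -45.00 kN.

A_x = -45.00 kN, A_y = 34.09 kN, C_y = 49.11 kN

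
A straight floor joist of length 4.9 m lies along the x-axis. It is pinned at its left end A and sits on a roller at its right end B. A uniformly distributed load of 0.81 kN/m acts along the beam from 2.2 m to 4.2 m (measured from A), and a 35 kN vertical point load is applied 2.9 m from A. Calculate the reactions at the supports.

A_x = 0, A_y = 14.85 kN, B_y = 21.77 kN

Resultant of the distributed load: 0.81 × 2 = 1.62 kN at 3.2 m from A.
ΣM about A: B_y·4.9 − (0.81·2)·3.2 − 35·2.9 = 0 → B_y = 106.684/4.9 = 21.7722 ≈ 21.77 kN.
ΣF_y = 0: A_y + 21.7722 − 0.81·2 − 35 = 0 → A_y = 14.85 kN.
ΣF_x = 0: no horizontal applied forces, so A_x = 0.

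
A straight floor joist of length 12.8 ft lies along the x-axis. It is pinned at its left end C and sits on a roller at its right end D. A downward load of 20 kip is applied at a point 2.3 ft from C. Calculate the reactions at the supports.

C_x = 0, C_y = 16.41 kip, D_y = 3.594 kip

ΣM about C: D_y·12.8 − 20·2.3 = 0 → D_y = 46/12.8 = 3.59375 ≈ 3.594 kip.
ΣF_y = 0: C_y + 3.59375 − 20 = 0 → C_y = 16.41 kip.
ΣF_x = 0: no horizontal applied forces, so C_x = 0.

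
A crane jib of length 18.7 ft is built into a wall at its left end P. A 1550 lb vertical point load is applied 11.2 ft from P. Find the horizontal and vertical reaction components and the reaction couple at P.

P_x = 0, P_y = 1550 lb, M_P = 17360 lb·ft

ΣF_x = 0: P_x = 0.
ΣF_y = 0: P_y − 1550 = 0 → P_y = 1550 lb.
ΣM about P: M_P − 1550·11.2 = 0 → M_P = 17360 lb·ft.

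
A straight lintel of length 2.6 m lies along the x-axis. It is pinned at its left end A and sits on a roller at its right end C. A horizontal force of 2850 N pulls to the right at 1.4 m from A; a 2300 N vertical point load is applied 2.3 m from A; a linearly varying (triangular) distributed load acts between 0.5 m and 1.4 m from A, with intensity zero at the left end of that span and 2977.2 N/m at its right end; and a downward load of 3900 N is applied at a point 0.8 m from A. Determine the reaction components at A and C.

Resultant of the triangular load: ½ × 2977.2 × 0.9 = 1339.74 N, acting at 1.1 m from A (one-third of the span from the peak).
ΣM about A: C_y·2.6 − 2300·2.3 − (½·2977.2·0.9)·1.1 − 3900·0.8 = 0 → C_y = 9883.714/2.6 = 3801.43 ≈ 3801 N.
ΣF_y = 0: A_y + 3801.43 − 2300 − ½·2977.2·0.9 − 3900 = 0 → A_y = 3738 N.
ΣF_x = 0: A_x + 2850 = 0 → A_x = -2850 N.

A_x = -2850 N, A_y = 3738 N, C_y = 3801 N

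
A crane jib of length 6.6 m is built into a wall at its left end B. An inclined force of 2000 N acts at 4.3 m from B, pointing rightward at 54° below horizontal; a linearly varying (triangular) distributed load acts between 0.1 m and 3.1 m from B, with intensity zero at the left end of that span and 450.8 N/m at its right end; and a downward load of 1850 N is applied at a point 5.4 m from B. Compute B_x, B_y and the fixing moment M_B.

B_x = -1176 N, B_y = 4144 N, M_B = 18370 N·m

Resultant of the triangular load: ½ × 450.8 × 3 = 676.2 N, acting at 2.1 m from B (one-third of the span from the peak).
ΣF_x = 0: B_x + 2000·cos54° = 0 → B_x = -1176 N.
ΣF_y = 0: B_y − 2000·sin54° − ½·450.8·3 − 1850 = 0 → B_y = 4144 N.
ΣM about B: M_B − 2000·sin54°·4.3 − (½·450.8·3)·2.1 − 1850·5.4 = 0 → M_B = 18370 N·m.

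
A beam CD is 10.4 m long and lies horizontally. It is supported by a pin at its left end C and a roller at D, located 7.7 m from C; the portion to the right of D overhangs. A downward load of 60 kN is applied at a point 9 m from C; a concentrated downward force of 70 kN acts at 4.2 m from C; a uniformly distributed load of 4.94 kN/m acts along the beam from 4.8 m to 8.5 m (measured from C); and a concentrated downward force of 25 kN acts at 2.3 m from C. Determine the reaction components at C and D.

C_x = 0, C_y = 41.71 kN, D_y = 131.6 kN

Resultant of the distributed load: 4.94 × 3.7 = 18.278 kN at 6.65 m from C.
Moments about C: D_y·7.7 − 60·9 − 70·4.2 − (4.94·3.7)·6.65 − 25·2.3 = 0 → D_y = 1013.0487/7.7 = 131.565 ≈ 131.6 kN.
ΣF_y = 0: C_y + 131.565 − 60 − 70 − 4.94·3.7 − 25 = 0 → C_y = 41.71 kN.
ΣF_x = 0: no horizontal applied forces, so C_x = 0.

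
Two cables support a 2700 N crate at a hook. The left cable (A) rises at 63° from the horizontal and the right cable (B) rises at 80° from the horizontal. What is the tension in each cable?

ΣF_x = 0: −T_A·cos63° + T_B·cos80° = 0 → T_B = 2.61443·T_A.
ΣF_y = 0: T_A·sin63° + T_B·sin80° = 2700.
Substitute: T_A·(0.891007 + 2.61443·0.984808) = 2700 → T_A = 779.059 ≈ 779.1 N.
Then T_B = 2.61443 × 779.059 = 2037 N.

T_A = 779.1 N, T_B = 2037 N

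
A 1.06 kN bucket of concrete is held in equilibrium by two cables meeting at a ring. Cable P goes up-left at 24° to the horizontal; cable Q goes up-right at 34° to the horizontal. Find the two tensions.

ΣF_x = 0: −T_P·cos24° + T_Q·cos34° = 0 → T_Q = 1.10193·T_P.
ΣF_y = 0: T_P·sin24° + T_Q·sin34° = 1.06.
Substitute: T_P·(0.406737 + 1.10193·0.559193) = 1.06 → T_P = 1.03624 ≈ 1.036 kN.
Then T_Q = 1.10193 × 1.03624 = 1.142 kN.

T_P = 1.036 kN, T_Q = 1.142 kN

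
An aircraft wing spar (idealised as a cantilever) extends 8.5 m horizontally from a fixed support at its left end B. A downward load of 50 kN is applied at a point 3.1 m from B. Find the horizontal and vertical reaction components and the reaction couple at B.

B_x = 0, B_y = 50.00 kN, M_B = 155.0 kN·m

ΣF_x = 0: B_x = 0.
ΣF_y = 0: B_y − 50 = 0 → B_y = 50.00 kN.
ΣM about B: M_B − 50·3.1 = 0 → M_B = 155.0 kN·m.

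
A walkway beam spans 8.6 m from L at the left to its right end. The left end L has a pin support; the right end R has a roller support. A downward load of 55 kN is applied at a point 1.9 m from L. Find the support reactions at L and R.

L_x = 0, L_y = 42.85 kN, R_y = 12.15 kN

ΣM about L: R_y·8.6 − 55·1.9 = 0 → R_y = 104.5/8.6 = 12.1512 ≈ 12.15 kN.
ΣF_y = 0: L_y + 12.1512 − 55 = 0 → L_y = 42.85 kN.
ΣF_x = 0: no horizontal applied forces, so L_x = 0.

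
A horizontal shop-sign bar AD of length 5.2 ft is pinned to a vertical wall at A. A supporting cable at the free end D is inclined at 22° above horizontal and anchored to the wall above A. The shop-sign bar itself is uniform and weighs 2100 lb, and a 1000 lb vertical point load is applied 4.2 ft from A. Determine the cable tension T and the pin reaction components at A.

ΣM about A: T·sin22°·5.2 − 2100·2.6 − 1000·4.2 = 0 → T = 9660/(5.2·0.374607) = 4959.04 ≈ 4959 lb.
ΣF_x = 0: A_x − T·cos22° = 0 → A_x = 4959.04 × 0.927184 = 4598 lb.
ΣF_y = 0: A_y + T·sin22° − 2100 − 1000 = 0 → A_y = 3100 − 4959.04 × 0.374607 = 1242 lb.

T = 4959 lb, A_x = 4598 lb, A_y = 1242 lb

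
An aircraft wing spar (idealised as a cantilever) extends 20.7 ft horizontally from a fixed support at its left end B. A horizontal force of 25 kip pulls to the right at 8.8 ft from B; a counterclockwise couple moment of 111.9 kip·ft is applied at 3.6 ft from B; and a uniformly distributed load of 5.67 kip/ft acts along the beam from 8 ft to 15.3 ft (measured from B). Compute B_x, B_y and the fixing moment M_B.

Resultant of the distributed load: 5.67 × 7.3 = 41.391 kip at 11.65 ft from B.
ΣF_x = 0: B_x + 25 = 0 → B_x = -25.00 kip.
ΣF_y = 0: B_y − 5.67·7.3 = 0 → B_y = 41.39 kip.
ΣM about B: M_B + 111.9 − (5.67·7.3)·11.65 = 0 → M_B = 370.3 kip·ft.

B_x = -25.00 kip, B_y = 41.39 kip, M_B = 370.3 kip·ft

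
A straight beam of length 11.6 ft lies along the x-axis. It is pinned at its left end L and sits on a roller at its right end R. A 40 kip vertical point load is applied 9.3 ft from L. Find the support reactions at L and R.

ΣM about L: R_y·11.6 − 40·9.3 = 0 → R_y = 372/11.6 = 32.069 ≈ 32.07 kip.
ΣF_y = 0: L_y + 32.069 − 40 = 0 → L_y = 7.931 kip.
ΣF_x = 0: no horizontal applied forces, so L_x = 0.

L_x = 0, L_y = 7.931 kip, R_y = 32.07 kip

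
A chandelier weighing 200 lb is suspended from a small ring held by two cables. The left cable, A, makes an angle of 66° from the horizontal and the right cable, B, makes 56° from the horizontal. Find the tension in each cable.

T_A = 131.9 lb, T_B = 95.92 lb

ΣF_x = 0: −T_A·cos66° + T_B·cos56° = 0 → T_B = 0.727364·T_A.
ΣF_y = 0: T_A·sin66° + T_B·sin56° = 200.
Substitute: T_A·(0.913545 + 0.727364·0.829038) = 200 → T_A = 131.878 ≈ 131.9 lb.
Then T_B = 0.727364 × 131.878 = 95.92 lb.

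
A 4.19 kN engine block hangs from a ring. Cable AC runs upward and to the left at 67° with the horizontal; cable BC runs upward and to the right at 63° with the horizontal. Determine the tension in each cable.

ΣF_x = 0: −T_AC·cos67° + T_BC·cos63° = 0 → T_BC = 0.860659·T_AC.
ΣF_y = 0: T_AC·sin67° + T_BC·sin63° = 4.19.
Substitute: T_AC·(0.920505 + 0.860659·0.891007) = 4.19 → T_AC = 2.48317 ≈ 2.483 kN.
Then T_BC = 0.860659 × 2.48317 = 2.137 kN.

T_AC = 2.483 kN, T_BC = 2.137 kN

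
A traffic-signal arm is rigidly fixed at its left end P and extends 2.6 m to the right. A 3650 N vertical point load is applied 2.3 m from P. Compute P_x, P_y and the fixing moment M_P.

P_x = 0, P_y = 3650 N, M_P = 8395 N·m

ΣF_x = 0: P_x = 0.
ΣF_y = 0: P_y − 3650 = 0 → P_y = 3650 N.
ΣM about P: M_P − 3650·2.3 = 0 → M_P = 8395 N·m.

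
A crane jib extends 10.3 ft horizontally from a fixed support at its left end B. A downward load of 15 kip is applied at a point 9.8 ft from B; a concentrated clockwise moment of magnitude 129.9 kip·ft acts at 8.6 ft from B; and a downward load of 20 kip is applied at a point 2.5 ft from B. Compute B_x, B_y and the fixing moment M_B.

ΣF_x = 0: B_x = 0.
ΣF_y = 0: B_y − 15 − 20 = 0 → B_y = 35.00 kip.
ΣM about B: M_B − 15·9.8 − 129.9 − 20·2.5 = 0 → M_B = 326.9 kip·ft.

B_x = 0, B_y = 35.00 kip, M_B = 326.9 kip·ft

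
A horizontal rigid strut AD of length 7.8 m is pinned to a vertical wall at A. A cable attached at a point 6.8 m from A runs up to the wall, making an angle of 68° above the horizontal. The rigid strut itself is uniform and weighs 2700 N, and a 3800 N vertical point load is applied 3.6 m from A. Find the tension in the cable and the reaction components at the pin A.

T = 3840 N, A_x = 1438 N, A_y = 2940 N

ΣM about A: T·sin68°·6.8 − 2700·3.9 − 3800·3.6 = 0 → T = 24210/(6.8·0.927184) = 3839.9 ≈ 3840 N.
ΣF_x = 0: A_x − T·cos68° = 0 → A_x = 3839.9 × 0.374607 = 1438 N.
ΣF_y = 0: A_y + T·sin68° − 2700 − 3800 = 0 → A_y = 6500 − 3839.9 × 0.927184 = 2940 N.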